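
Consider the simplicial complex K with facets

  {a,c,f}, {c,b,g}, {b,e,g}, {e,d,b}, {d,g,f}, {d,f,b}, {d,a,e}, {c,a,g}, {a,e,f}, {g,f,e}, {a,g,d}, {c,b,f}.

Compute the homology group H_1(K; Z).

H_1 ≅ Z/2.

We work with the vertex ordering a < b < c < d < e < f < g. The simplices of K, each written with vertices in increasing order, are:

  0-simplices (7): a, b, c, d, e, f, g
  1-simplices (18): ac, ad, ae, af, ag, bc, bd, be, bf, bg, cf, cg, de, df, dg, ef, eg, fg
  2-simplices (12): acf, acg, ade, adg, aef, bcf, bcg, bde, bdf, beg, dfg, efg

so the chain groups are C_0 ≅ Z^7, C_1 ≅ Z^18, C_2 ≅ Z^12.

The boundary map ∂_1: C_1 → C_0 is given by ∂[p,q] = [q] − [p].
This gives a 7×18 integer matrix of rank 6; reducing to Smith normal form yields diagonal entries (1,1,1,1,1,1).

The boundary map ∂_2: C_2 → C_1 sends each 2-simplex [p,q,r] to [q,r] − [p,r] + [p,q]. For instance
  ∂bcf = cf − bf + bc,
  ∂bdf = df − bf + bd.
As a 18×12 matrix over Z this has rank 12, with invariant factors (1,1,1,1,1,1,1,1,1,1,1,2).

Computing H_k = (kernel of ∂_k) / (image of ∂_{k+1}):

  H_1: rank ker ∂_1 − rank ∂_2 = (18 − 6) − 12 = 0, and ∂_2 has invariant factor 2 > 1, so H_1 ≅ Z/2.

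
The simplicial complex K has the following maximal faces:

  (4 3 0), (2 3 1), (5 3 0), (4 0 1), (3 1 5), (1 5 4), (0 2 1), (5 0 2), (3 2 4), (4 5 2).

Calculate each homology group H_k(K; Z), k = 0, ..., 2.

H_0 ≅ Z,  H_1 ≅ Z/2Z,  H_2 = 0.

Take the total order 0 < 1 < 2 < 3 < 4 < 5 on the vertex set. Then K (dimension 2) consists of the simplices:

  0-simplices (6): [0], [1], [2], [3], [4], [5]
  1-simplices (15): [0,1], [0,2], [0,3], [0,4], [0,5], [1,2], [1,3], [1,4], [1,5], [2,3], [2,4], [2,5], [3,4], [3,5], [4,5]
  2-simplices (10): [0,1,2], [0,1,4], [0,2,5], [0,3,4], [0,3,5], [1,2,3], [1,3,5], [1,4,5], [2,3,4], [2,4,5]

giving chain groups C_0 ≅ Z^6, C_1 ≅ Z^15, C_2 ≅ Z^10.

Boundary ∂_1: C_1 → C_0 is given by ∂[p,q] = [q] − [p].
The 6×15 boundary matrix has rank 5 and Smith normal form diag(1,1,1,1,1).

Boundary ∂_2: C_2 → C_1 acts by ∂[p,q,r] = [q,r] − [p,r] + [p,q]. For instance
  ∂[1,3,5] = [3,5] − [1,5] + [1,3],
  ∂[1,2,3] = [2,3] − [1,3] + [1,2].
As a 15×10 matrix over Z this has rank 10, with invariant factors (1,1,1,1,1,1,1,1,1,2).

Computing H_k = (kernel of ∂_k) / (image of ∂_{k+1}):

  H_0: rank C_0 − rank ∂_1 = 6 − 5 = 1, and the invariant factors of ∂_1 are all 1, so H_0 ≅ Z.
  H_1: rank ker ∂_1 − rank ∂_2 = (15 − 5) − 10 = 0, and ∂_2 has invariant factor 2 > 1, so H_1 ≅ Z/2Z.
  H_2: rank ker ∂_2 − rank ∂_3 = (10 − 10) − 0 = 0, and there is no ∂_3, so H_2 ≅ 0.

As a check, the Euler characteristic is 6 − 15 + 10 = 1, which agrees with 1 − 0 + 0 = 1.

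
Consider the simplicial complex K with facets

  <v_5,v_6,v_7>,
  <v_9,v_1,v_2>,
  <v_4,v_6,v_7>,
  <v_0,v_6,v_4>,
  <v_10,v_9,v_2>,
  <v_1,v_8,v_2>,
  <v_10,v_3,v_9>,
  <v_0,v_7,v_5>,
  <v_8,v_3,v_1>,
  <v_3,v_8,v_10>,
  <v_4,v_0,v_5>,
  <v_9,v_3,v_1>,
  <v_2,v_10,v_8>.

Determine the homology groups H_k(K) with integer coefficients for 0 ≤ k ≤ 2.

H_0 = Z^2,  H_1 = Z,  H_2 = Z.

Fix the vertex order v_0 < v_1 < v_2 < v_3 < v_4 < v_5 < v_6 < v_7 < v_8 < v_9 < v_10 and write every simplex with vertices in increasing order. Then dim K = 2 and the simplices of K are:

  0-simplices (11): [v_0], [v_1], [v_2], [v_3], [v_4], [v_5], [v_6], [v_7], [v_8], [v_9], [v_10]
  1-simplices (22): (22 of them)
  2-simplices (13): (13 of them)

so the chain groups are C_0 ≅ Z^11, C_1 ≅ Z^22, C_2 ≅ Z^13.

The boundary map ∂_1: C_1 → C_0 is given by ∂[p,q] = [q] − [p].
The resulting 11×22 matrix has rank 9, and its Smith normal form has invariant factors (1,1,1,1,1,1,1,1,1).

∂_2: C_2 → C_1 acts by ∂[p,q,r] = [q,r] − [p,r] + [p,q]. For instance
  ∂[v_1,v_2,v_8] = [v_2,v_8] − [v_1,v_8] + [v_1,v_2],
  ∂[v_4,v_6,v_7] = [v_6,v_7] − [v_4,v_7] + [v_4,v_6].
As a 22×13 matrix over Z this has rank 12, with invariant factors (1,1,1,1,1,1,1,1,1,1,1,1).

Reading off H_k = ker ∂_k / im ∂_{k+1}:

  H_0: rank C_0 − rank ∂_1 = 11 − 9 = 2, and the invariant factors of ∂_1 are all 1, so H_0 ≅ Z^2.
  H_1: rank ker ∂_1 − rank ∂_2 = (22 − 9) − 12 = 1, and the invariant factors of ∂_2 are all 1, so H_1 ≅ Z.
  H_2: rank ker ∂_2 − rank ∂_3 = (13 − 12) − 0 = 1, and there is no ∂_3, so H_2 ≅ Z.

As a check, the Euler characteristic is 11 − 22 + 13 = 2, which agrees with 2 − 1 + 1 = 2.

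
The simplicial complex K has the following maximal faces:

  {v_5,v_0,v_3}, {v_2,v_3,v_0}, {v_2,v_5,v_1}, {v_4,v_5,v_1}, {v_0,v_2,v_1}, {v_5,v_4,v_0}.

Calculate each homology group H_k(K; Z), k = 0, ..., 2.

We work with the vertex ordering v_0 < v_1 < v_2 < v_3 < v_4 < v_5. The simplices of K, each written with vertices in increasing order, are:

  0-simplices (6): [v_0], [v_1], [v_2], [v_3], [v_4], [v_5]
  1-simplices (12): [v_0,v_1], [v_0,v_2], [v_0,v_3], [v_0,v_4], [v_0,v_5], [v_1,v_2], [v_1,v_4], [v_1,v_5], [v_2,v_3], [v_2,v_5], [v_3,v_5], [v_4,v_5]
  2-simplices (6): [v_0,v_1,v_2], [v_0,v_2,v_3], [v_0,v_3,v_5], [v_0,v_4,v_5], [v_1,v_2,v_5], [v_1,v_4,v_5]

Hence C_0 ≅ Z^6, C_1 ≅ Z^12, C_2 ≅ Z^6.

The boundary map ∂_1: C_1 → C_0 sends each edge [p,q] (with p < q) to q − p. For instance
  ∂[v_2,v_5] = [v_5] − [v_2].
This gives a 6×12 integer matrix of rank 5; reducing to Smith normal form yields diagonal entries (1,1,1,1,1).

The boundary map ∂_2: C_2 → C_1 acts by ∂[p,q,r] = [q,r] − [p,r] + [p,q]. For instance
  ∂[v_1,v_2,v_5] = [v_2,v_5] − [v_1,v_5] + [v_1,v_2],
  ∂[v_0,v_2,v_3] = [v_2,v_3] − [v_0,v_3] + [v_0,v_2].
The 12×6 boundary matrix has rank 6 and Smith normal form diag(1,1,1,1,1,1).

Reading off H_k = ker ∂_k / im ∂_{k+1}:

  H_0: rank C_0 − rank ∂_1 = 6 − 5 = 1, and the invariant factors of ∂_1 are all 1, so H_0 = Z.
  H_1: rank ker ∂_1 − rank ∂_2 = (12 − 5) − 6 = 1, and the invariant factors of ∂_2 are all 1, so H_1 = Z.
  H_2: rank ker ∂_2 − rank ∂_3 = (6 − 6) − 0 = 0, and there is no ∂_3, so H_2 = 0.

H_0 ≅ Z,  H_1 ≅ Z,  H_2 = 0.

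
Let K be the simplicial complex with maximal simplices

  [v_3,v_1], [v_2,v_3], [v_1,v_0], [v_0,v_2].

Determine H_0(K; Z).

Fix the vertex order v_0 < v_1 < v_2 < v_3 and write every simplex with vertices in increasing order. Then dim K = 1 and the simplices of K are:

  0-simplices (4): [v_0], [v_1], [v_2], [v_3]
  1-simplices (4): [v_0,v_1], [v_0,v_2], [v_1,v_3], [v_2,v_3]

so the chain groups are C_0 ≅ Z^4, C_1 ≅ Z^4.

The boundary map ∂_1: C_1 → C_0 sends each edge [p,q] (with p < q) to q − p.
This gives a 4×4 integer matrix of rank 3; reducing to Smith normal form yields diagonal entries (1,1,1).

Reading off H_k = ker ∂_k / im ∂_{k+1}:

  H_0: rank C_0 − rank ∂_1 = 4 − 3 = 1, and the invariant factors of ∂_1 are all 1, so H_0 ≅ Z.

H_0 ≅ Z.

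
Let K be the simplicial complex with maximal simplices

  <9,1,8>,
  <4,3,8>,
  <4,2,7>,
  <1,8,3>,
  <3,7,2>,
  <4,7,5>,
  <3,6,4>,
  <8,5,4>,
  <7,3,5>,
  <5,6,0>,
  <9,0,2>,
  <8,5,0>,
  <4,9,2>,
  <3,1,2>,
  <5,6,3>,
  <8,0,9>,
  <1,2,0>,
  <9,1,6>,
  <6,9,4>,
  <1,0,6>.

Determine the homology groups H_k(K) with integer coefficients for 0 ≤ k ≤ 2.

Take the total order 0 < 1 < 2 < 3 < 4 < 5 < 6 < 7 < 8 < 9 on the vertex set. Then K (dimension 2) consists of the simplices:

  0-simplices (10): [0], [1], [2], [3], [4], [5], [6], [7], [8], [9]
  1-simplices (30): (30 of them)
  2-simplices (20): (20 of them)

Hence C_0 ≅ Z^10, C_1 ≅ Z^30, C_2 ≅ Z^20.

∂_1: C_1 → C_0 sends each edge [p,q] (with p < q) to q − p.
As a 10×30 matrix over Z this has rank 9, with invariant factors (1,1,1,1,1,1,1,1,1).

Boundary ∂_2: C_2 → C_1 acts by ∂[p,q,r] = [q,r] − [p,r] + [p,q]. For instance
  ∂[3,5,7] = [5,7] − [3,7] + [3,5],
  ∂[1,3,8] = [3,8] − [1,8] + [1,3].
This gives a 30×20 integer matrix of rank 20; reducing to Smith normal form yields diagonal entries (1,1,1,1,1,1,1,1,1,1,1,1,1,1,1,1,1,1,1,2).

From H_k ≅ ker(∂_k) / im(∂_{k+1}) we obtain:

  H_0: rank C_0 − rank ∂_1 = 10 − 9 = 1, and the invariant factors of ∂_1 are all 1, so H_0 = Z.
  H_1: rank ker ∂_1 − rank ∂_2 = (30 − 9) − 20 = 1, and ∂_2 has invariant factor 2 > 1, so H_1 = Z × Z/2.
  H_2: rank ker ∂_2 − rank ∂_3 = (20 − 20) − 0 = 0, and there is no ∂_3, so H_2 = 0.

(K is a triangulation of the Klein bottle.)

H_0 ≅ Z,  H_1 ≅ Z × Z/2,  H_2 = 0.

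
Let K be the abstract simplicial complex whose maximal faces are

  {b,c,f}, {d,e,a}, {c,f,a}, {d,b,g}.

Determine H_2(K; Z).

H_2 ≅ 0.

We work with the vertex ordering a < b < c < d < e < f < g. The simplices of K, each written with vertices in increasing order, are:

  0-simplices (7): a, b, c, d, e, f, g
  1-simplices (11): ac, ad, ae, af, bc, bd, bf, bg, cf, de, dg
  2-simplices (4): acf, ade, bcf, bdg

so the chain groups are C_0 ≅ Z^7, C_1 ≅ Z^11, C_2 ≅ Z^4.

Boundary ∂_1: C_1 → C_0 is given by ∂[p,q] = [q] − [p]. For instance
  ∂ad = d − a.
The resulting 7×11 matrix has rank 6, and its Smith normal form has invariant factors (1,1,1,1,1,1).

Boundary ∂_2: C_2 → C_1 acts by ∂[p,q,r] = [q,r] − [p,r] + [p,q]. For instance
  ∂acf = cf − af + ac,
  ∂ade = de − ae + ad.
The 11×4 boundary matrix has rank 4 and Smith normal form diag(1,1,1,1).

Now H_k = ker ∂_k / im ∂_{k+1}, so:

  H_2: rank ker ∂_2 − rank ∂_3 = (4 − 4) − 0 = 0, and there is no ∂_3, so H_2 = 0.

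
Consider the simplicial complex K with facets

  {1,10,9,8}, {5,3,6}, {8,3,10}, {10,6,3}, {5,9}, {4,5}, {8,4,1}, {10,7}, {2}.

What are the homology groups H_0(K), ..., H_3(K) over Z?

Order the vertices as 1 < 2 < 3 < 4 < 5 < 6 < 7 < 8 < 9 < 10. Listing each simplex with vertices in this order, K has dimension 3 with simplices:

  0-simplices (10): [1], [2], [3], [4], [5], [6], [7], [8], [9], [10]
  1-simplices (17): [1,4], [1,8], [1,9], [1,10], [3,5], [3,6], [3,8], [3,10], [4,5], [4,8], [5,6], [5,9], [6,10], [7,10], [8,9], [8,10], [9,10]
  2-simplices (8): [1,4,8], [1,8,9], [1,8,10], [1,9,10], [3,5,6], [3,6,10], [3,8,10], [8,9,10]
  3-simplices (1): [1,8,9,10]

Hence C_0 ≅ Z^10, C_1 ≅ Z^17, C_2 ≅ Z^8, C_3 ≅ Z^1.

Boundary ∂_1: C_1 → C_0 maps an edge to its endpoints' difference, ∂[p,q] = q − p. For instance
  ∂[3,8] = [8] − [3].
The 10×17 boundary matrix has rank 8 and Smith normal form diag(1,1,1,1,1,1,1,1).

Boundary ∂_2: C_2 → C_1 acts by ∂[p,q,r] = [q,r] − [p,r] + [p,q]. For instance
  ∂[3,6,10] = [6,10] − [3,10] + [3,6],
  ∂[3,5,6] = [5,6] − [3,6] + [3,5].
As a 17×8 matrix over Z this has rank 7, with invariant factors (1,1,1,1,1,1,1).

Boundary ∂_3: C_3 → C_2 sends each 3-simplex σ to the alternating sum Σ_i (−1)^i (σ with its i-th vertex removed). For instance
  ∂[1,8,9,10] = [8,9,10] − [1,9,10] + [1,8,10] − [1,8,9].
The resulting 8×1 matrix has rank 1, and its Smith normal form has invariant factors (1).

From H_k ≅ ker(∂_k) / im(∂_{k+1}) we obtain:

  H_0: rank C_0 − rank ∂_1 = 10 − 8 = 2, and the invariant factors of ∂_1 are all 1, so H_0 ≅ Z^2.
  H_1: rank ker ∂_1 − rank ∂_2 = (17 − 8) − 7 = 2, and the invariant factors of ∂_2 are all 1, so H_1 ≅ Z^2.
  H_2: rank ker ∂_2 − rank ∂_3 = (8 − 7) − 1 = 0, and the invariant factors of ∂_3 are all 1, so H_2 ≅ 0.
  H_3: rank ker ∂_3 − rank ∂_4 = (1 − 1) − 0 = 0, and there is no ∂_4, so H_3 ≅ 0.

As a check, the Euler characteristic is 10 − 17 + 8 − 1 = 0, which agrees with 2 − 2 + 0 − 0 = 0.

H_0 = Z^2,  H_1 = Z^2,  H_2 = 0,  H_3 = 0.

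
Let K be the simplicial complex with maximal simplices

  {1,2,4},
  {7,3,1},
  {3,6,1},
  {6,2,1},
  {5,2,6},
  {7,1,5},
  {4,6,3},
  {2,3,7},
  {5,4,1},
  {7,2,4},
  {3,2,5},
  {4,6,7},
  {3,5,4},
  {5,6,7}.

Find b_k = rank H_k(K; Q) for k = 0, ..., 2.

K has 7 vertices, 21 edges, 14 triangles.
rank ∂_0 = 0, rank ∂_1 = 6 ⇒ b_0 = 7 − 0 − 6 = 1; all invariant factors of ∂_1 are 1 so no torsion. So H_0 ≅ Z.
rank ∂_1 = 6, rank ∂_2 = 13 ⇒ b_1 = 21 − 6 − 13 = 2; all invariant factors of ∂_2 are 1 so no torsion. So H_1 ≅ Z^2.
rank ∂_2 = 13, rank ∂_3 = 0 ⇒ b_2 = 14 − 13 − 0 = 1. So H_2 ≅ Z.

b_0 = 1, b_1 = 2, b_2 = 1.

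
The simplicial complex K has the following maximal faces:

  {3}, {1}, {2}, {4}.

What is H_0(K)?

K has 4 vertices.
rank ∂_0 = 0, rank ∂_1 = 0 ⇒ b_0 = 4 − 0 − 0 = 4. So H_0 = Z^4.

H_0 ≅ Z^4.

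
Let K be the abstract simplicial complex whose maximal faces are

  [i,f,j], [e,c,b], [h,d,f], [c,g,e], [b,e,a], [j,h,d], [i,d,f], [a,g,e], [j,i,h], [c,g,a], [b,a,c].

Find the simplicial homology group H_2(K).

We work with the vertex ordering a < b < c < d < e < f < g < h < i < j. The simplices of K, each written with vertices in increasing order, are:

  0-simplices (10): a, b, c, d, e, f, g, h, i, j
  1-simplices (19): ab, ac, ae, ag, bc, be, ce, cg, df, dh, di, dj, eg, fh, fi, fj, hi, hj, ij
  2-simplices (11): abc, abe, acg, aeg, bce, ceg, dfh, dfi, dhj, fij, hij

giving chain groups C_0 ≅ Z^10, C_1 ≅ Z^19, C_2 ≅ Z^11.

∂_1: C_1 → C_0 maps an edge to its endpoints' difference, ∂[p,q] = q − p. For instance
  ∂dh = h − d.
The resulting 10×19 matrix has rank 8, and its Smith normal form has invariant factors (1,1,1,1,1,1,1,1).

Boundary ∂_2: C_2 → C_1 sends each 2-simplex [p,q,r] to [q,r] − [p,r] + [p,q]. For instance
  ∂dfh = fh − dh + df,
  ∂hij = ij − hj + hi.
The resulting 19×11 matrix has rank 10, and its Smith normal form has invariant factors (1,1,1,1,1,1,1,1,1,1).

From H_k ≅ ker(∂_k) / im(∂_{k+1}) we obtain:

  H_2: rank ker ∂_2 − rank ∂_3 = (11 − 10) − 0 = 1, and there is no ∂_3, so H_2 = Z.

(K is a triangulation of the disjoint union of the 2-sphere S^2 and the Möbius band.)

H_2 = Z.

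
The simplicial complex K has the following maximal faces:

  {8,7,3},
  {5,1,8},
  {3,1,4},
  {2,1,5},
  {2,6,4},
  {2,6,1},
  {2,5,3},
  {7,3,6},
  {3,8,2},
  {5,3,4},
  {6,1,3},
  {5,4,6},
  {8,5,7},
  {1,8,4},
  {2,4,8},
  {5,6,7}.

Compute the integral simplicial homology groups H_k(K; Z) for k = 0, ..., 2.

Order the vertices as 1 < 2 < 3 < 4 < 5 < 6 < 7 < 8. Listing each simplex with vertices in this order, K has dimension 2 with simplices:

  0-simplices (8): [1], [2], [3], [4], [5], [6], [7], [8]
  1-simplices (24): (24 of them)
  2-simplices (16): [1,2,5], [1,2,6], [1,3,4], [1,3,6], [1,4,8], [1,5,8], [2,3,5], [2,3,8], [2,4,6], [2,4,8], [3,4,5], [3,6,7], [3,7,8], [4,5,6], [5,6,7], [5,7,8]

Hence C_0 ≅ Z^8, C_1 ≅ Z^24, C_2 ≅ Z^16.

Boundary ∂_1: C_1 → C_0 is given by ∂[p,q] = [q] − [p].
This gives a 8×24 integer matrix of rank 7; reducing to Smith normal form yields diagonal entries (1,1,1,1,1,1,1).

Boundary ∂_2: C_2 → C_1 acts by ∂[p,q,r] = [q,r] − [p,r] + [p,q]. For instance
  ∂[1,2,6] = [2,6] − [1,6] + [1,2],
  ∂[2,4,6] = [4,6] − [2,6] + [2,4].
As a 24×16 matrix over Z this has rank 15, with invariant factors (1,1,1,1,1,1,1,1,1,1,1,1,1,1,1).

Computing H_k = (kernel of ∂_k) / (image of ∂_{k+1}):

  H_0: rank C_0 − rank ∂_1 = 8 − 7 = 1, and the invariant factors of ∂_1 are all 1, so H_0 = Z.
  H_1: rank ker ∂_1 − rank ∂_2 = (24 − 7) − 15 = 2, and the invariant factors of ∂_2 are all 1, so H_1 = Z^2.
  H_2: rank ker ∂_2 − rank ∂_3 = (16 − 15) − 0 = 1, and there is no ∂_3, so H_2 = Z.

As a check, the Euler characteristic is 8 − 24 + 16 = 0, which agrees with 1 − 2 + 1 = 0.

H_0 = Z,  H_1 = Z^2,  H_2 = Z.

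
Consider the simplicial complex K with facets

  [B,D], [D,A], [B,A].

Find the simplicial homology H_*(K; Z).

H_0 ≅ Z,  H_1 ≅ Z.

Order the vertices as A < B < D. Listing each simplex with vertices in this order, K has dimension 1 with simplices:

  0-simplices (3): A, B, D
  1-simplices (3): AB, AD, BD

giving chain groups C_0 ≅ Z^3, C_1 ≅ Z^3.

Boundary ∂_1: C_1 → C_0 is given by ∂[p,q] = [q] − [p].
As a 3×3 matrix over Z this has rank 2, with invariant factors (1,1).

Computing H_k = (kernel of ∂_k) / (image of ∂_{k+1}):

  H_0: rank C_0 − rank ∂_1 = 3 − 2 = 1, and the invariant factors of ∂_1 are all 1, so H_0 = Z.
  H_1: rank ker ∂_1 − rank ∂_2 = (3 − 2) − 0 = 1, and there is no ∂_2, so H_1 = Z.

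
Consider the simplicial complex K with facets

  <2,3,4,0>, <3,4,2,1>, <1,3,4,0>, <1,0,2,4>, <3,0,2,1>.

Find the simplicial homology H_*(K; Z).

H_0 ≅ Z,  H_1 = 0,  H_2 = 0,  H_3 ≅ Z.

Order the vertices as 0 < 1 < 2 < 3 < 4. Listing each simplex with vertices in this order, K has dimension 3 with simplices:

  0-simplices (5): [0], [1], [2], [3], [4]
  1-simplices (10): [0,1], [0,2], [0,3], [0,4], [1,2], [1,3], [1,4], [2,3], [2,4], [3,4]
  2-simplices (10): [0,1,2], [0,1,3], [0,1,4], [0,2,3], [0,2,4], [0,3,4], [1,2,3], [1,2,4], [1,3,4], [2,3,4]
  3-simplices (5): [0,1,2,3], [0,1,2,4], [0,1,3,4], [0,2,3,4], [1,2,3,4]

so the chain groups are C_0 ≅ Z^5, C_1 ≅ Z^10, C_2 ≅ Z^10, C_3 ≅ Z^5.

The boundary map ∂_1: C_1 → C_0 is given by ∂[p,q] = [q] − [p].
This gives a 5×10 integer matrix of rank 4; reducing to Smith normal form yields diagonal entries (1,1,1,1).

∂_2: C_2 → C_1 acts by ∂[p,q,r] = [q,r] − [p,r] + [p,q]. For instance
  ∂[1,2,4] = [2,4] − [1,4] + [1,2],
  ∂[0,1,4] = [1,4] − [0,4] + [0,1].
The 10×10 boundary matrix has rank 6 and Smith normal form diag(1,1,1,1,1,1).

∂_3: C_3 → C_2 sends each 3-simplex σ to the alternating sum Σ_i (−1)^i (σ with its i-th vertex removed). For instance
  ∂[0,1,2,4] = [1,2,4] − [0,2,4] + [0,1,4] − [0,1,2],
  ∂[0,2,3,4] = [2,3,4] − [0,3,4] + [0,2,4] − [0,2,3].
The resulting 10×5 matrix has rank 4, and its Smith normal form has invariant factors (1,1,1,1).

Now H_k = ker ∂_k / im ∂_{k+1}, so:

  H_0: rank C_0 − rank ∂_1 = 5 − 4 = 1, and the invariant factors of ∂_1 are all 1, so H_0 = Z.
  H_1: rank ker ∂_1 − rank ∂_2 = (10 − 4) − 6 = 0, and the invariant factors of ∂_2 are all 1, so H_1 = 0.
  H_2: rank ker ∂_2 − rank ∂_3 = (10 − 6) − 4 = 0, and the invariant factors of ∂_3 are all 1, so H_2 = 0.
  H_3: rank ker ∂_3 − rank ∂_4 = (5 − 4) − 0 = 1, and there is no ∂_4, so H_3 = Z.

As a check, the Euler characteristic is 5 − 10 + 10 − 5 = 0, which agrees with 1 − 0 + 0 − 1 = 0.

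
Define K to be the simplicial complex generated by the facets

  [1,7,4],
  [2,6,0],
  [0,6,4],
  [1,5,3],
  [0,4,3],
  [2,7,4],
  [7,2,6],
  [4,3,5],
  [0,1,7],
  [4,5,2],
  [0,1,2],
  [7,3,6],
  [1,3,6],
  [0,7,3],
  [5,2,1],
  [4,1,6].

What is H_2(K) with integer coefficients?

H_2 ≅ Z.

K has 8 vertices, 24 edges, 16 triangles.
rank ∂_2 = 15, rank ∂_3 = 0 ⇒ b_2 = 16 − 15 − 0 = 1. So H_2 = Z.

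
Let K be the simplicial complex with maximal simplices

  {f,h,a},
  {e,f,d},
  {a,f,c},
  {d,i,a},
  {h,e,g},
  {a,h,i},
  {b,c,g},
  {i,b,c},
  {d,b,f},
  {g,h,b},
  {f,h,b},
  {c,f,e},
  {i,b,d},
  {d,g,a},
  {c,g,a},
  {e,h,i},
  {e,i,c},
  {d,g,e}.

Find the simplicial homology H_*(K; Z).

Take the total order a < b < c < d < e < f < g < h < i on the vertex set. Then K (dimension 2) consists of the simplices:

  0-simplices (9): a, b, c, d, e, f, g, h, i
  1-simplices (27): ac, ad, af, ag, ah, ai, bc, bd, bf, bg, bh, bi, ce, cf, cg, ci, de, df, dg, di, ef, eg, eh, ei, fh, gh, hi
  2-simplices (18): acf, acg, adg, adi, afh, ahi, bcg, bci, bdf, bdi, bfh, bgh, cef, cei, def, deg, egh, ehi

giving chain groups C_0 ≅ Z^9, C_1 ≅ Z^27, C_2 ≅ Z^18.

Boundary ∂_1: C_1 → C_0 sends each edge [p,q] (with p < q) to q − p. For instance
  ∂cg = g − c.
The resulting 9×27 matrix has rank 8, and its Smith normal form has invariant factors (1,1,1,1,1,1,1,1).

Boundary ∂_2: C_2 → C_1 acts by ∂[p,q,r] = [q,r] − [p,r] + [p,q]. For instance
  ∂bgh = gh − bh + bg,
  ∂adi = di − ai + ad.
The resulting 27×18 matrix has rank 17, and its Smith normal form has invariant factors (1,1,1,1,1,1,1,1,1,1,1,1,1,1,1,1,1).

Computing H_k = (kernel of ∂_k) / (image of ∂_{k+1}):

  H_0: rank C_0 − rank ∂_1 = 9 − 8 = 1, and the invariant factors of ∂_1 are all 1, so H_0 = Z.
  H_1: rank ker ∂_1 − rank ∂_2 = (27 − 8) − 17 = 2, and the invariant factors of ∂_2 are all 1, so H_1 = Z^2.
  H_2: rank ker ∂_2 − rank ∂_3 = (18 − 17) − 0 = 1, and there is no ∂_3, so H_2 = Z.

H_0 ≅ Z,  H_1 ≅ Z^2,  H_2 ≅ Z.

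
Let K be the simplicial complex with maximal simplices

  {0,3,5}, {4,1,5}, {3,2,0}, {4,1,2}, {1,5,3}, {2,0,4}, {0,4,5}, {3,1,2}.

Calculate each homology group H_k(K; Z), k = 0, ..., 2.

Fix the vertex order 0 < 1 < 2 < 3 < 4 < 5 and write every simplex with vertices in increasing order. Then dim K = 2 and the simplices of K are:

  0-simplices (6): [0], [1], [2], [3], [4], [5]
  1-simplices (12): [0,2], [0,3], [0,4], [0,5], [1,2], [1,3], [1,4], [1,5], [2,3], [2,4], [3,5], [4,5]
  2-simplices (8): [0,2,3], [0,2,4], [0,3,5], [0,4,5], [1,2,3], [1,2,4], [1,3,5], [1,4,5]

Hence C_0 ≅ Z^6, C_1 ≅ Z^12, C_2 ≅ Z^8.

The boundary map ∂_1: C_1 → C_0 is given by ∂[p,q] = [q] − [p]. For instance
  ∂[0,2] = [2] − [0].
The resulting 6×12 matrix has rank 5, and its Smith normal form has invariant factors (1,1,1,1,1).

∂_2: C_2 → C_1 maps a triangle to the signed sum of its edges. For instance
  ∂[0,2,4] = [2,4] − [0,4] + [0,2],
  ∂[0,2,3] = [2,3] − [0,3] + [0,2].
The resulting 12×8 matrix has rank 7, and its Smith normal form has invariant factors (1,1,1,1,1,1,1).

Computing H_k = (kernel of ∂_k) / (image of ∂_{k+1}):

  H_0: rank C_0 − rank ∂_1 = 6 − 5 = 1, and the invariant factors of ∂_1 are all 1, so H_0 ≅ Z.
  H_1: rank ker ∂_1 − rank ∂_2 = (12 − 5) − 7 = 0, and the invariant factors of ∂_2 are all 1, so H_1 ≅ 0.
  H_2: rank ker ∂_2 − rank ∂_3 = (8 − 7) − 0 = 1, and there is no ∂_3, so H_2 ≅ Z.

As a check, the Euler characteristic is 6 − 12 + 8 = 2, which agrees with 1 − 0 + 1 = 2.

H_0 = Z,  H_1 = 0,  H_2 = Z.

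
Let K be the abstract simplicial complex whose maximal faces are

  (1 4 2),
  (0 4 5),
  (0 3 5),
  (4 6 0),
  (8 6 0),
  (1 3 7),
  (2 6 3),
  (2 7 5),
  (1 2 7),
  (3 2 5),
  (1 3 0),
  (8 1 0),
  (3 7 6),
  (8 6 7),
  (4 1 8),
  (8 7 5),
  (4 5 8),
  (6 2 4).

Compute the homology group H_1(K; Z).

K has 9 vertices, 27 edges, 18 triangles.
rank ∂_1 = 8, rank ∂_2 = 18 ⇒ b_1 = 27 − 8 − 18 = 1; ∂_2 has invariant factor(s) [2] giving torsion. So H_1 ≅ Z ⊕ Z_2.

H_1 ≅ Z ⊕ Z_2.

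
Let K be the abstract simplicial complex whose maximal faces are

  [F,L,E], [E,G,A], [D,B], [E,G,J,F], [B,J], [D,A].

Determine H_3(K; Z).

Take the total order A < B < D < E < F < G < J < L on the vertex set. Then K (dimension 3) consists of the simplices:

  0-simplices (8): A, B, D, E, F, G, J, L
  1-simplices (13): AD, AE, AG, BD, BJ, EF, EG, EJ, EL, FG, FJ, FL, GJ
  2-simplices (6): AEG, EFG, EFJ, EFL, EGJ, FGJ
  3-simplices (1): EFGJ

giving chain groups C_0 ≅ Z^8, C_1 ≅ Z^13, C_2 ≅ Z^6, C_3 ≅ Z^1.

Boundary ∂_1: C_1 → C_0 sends each edge [p,q] (with p < q) to q − p. For instance
  ∂EG = G − E.
This gives a 8×13 integer matrix of rank 7; reducing to Smith normal form yields diagonal entries (1,1,1,1,1,1,1).

The boundary map ∂_2: C_2 → C_1 acts by ∂[p,q,r] = [q,r] − [p,r] + [p,q]. For instance
  ∂AEG = EG − AG + AE,
  ∂EFJ = FJ − EJ + EF.
The 13×6 boundary matrix has rank 5 and Smith normal form diag(1,1,1,1,1).

Boundary ∂_3: C_3 → C_2 sends each 3-simplex σ to the alternating sum Σ_i (−1)^i (σ with its i-th vertex removed). For instance
  ∂EFGJ = FGJ − EGJ + EFJ − EFG.
As a 6×1 matrix over Z this has rank 1, with invariant factors (1).

Reading off H_k = ker ∂_k / im ∂_{k+1}:

  H_3: rank ker ∂_3 − rank ∂_4 = (1 − 1) − 0 = 0, and there is no ∂_4, so H_3 ≅ 0.

H_3 = 0.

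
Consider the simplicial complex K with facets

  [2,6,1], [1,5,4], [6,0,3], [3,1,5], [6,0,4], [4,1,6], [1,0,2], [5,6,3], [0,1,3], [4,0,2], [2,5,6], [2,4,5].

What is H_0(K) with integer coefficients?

Take the total order 0 < 1 < 2 < 3 < 4 < 5 < 6 on the vertex set. Then K (dimension 2) consists of the simplices:

  0-simplices (7): [0], [1], [2], [3], [4], [5], [6]
  1-simplices (18): [0,1], [0,2], [0,3], [0,4], [0,6], [1,2], [1,3], [1,4], [1,5], [1,6], [2,4], [2,5], [2,6], [3,5], [3,6], [4,5], [4,6], [5,6]
  2-simplices (12): [0,1,2], [0,1,3], [0,2,4], [0,3,6], [0,4,6], [1,2,6], [1,3,5], [1,4,5], [1,4,6], [2,4,5], [2,5,6], [3,5,6]

Hence C_0 ≅ Z^7, C_1 ≅ Z^18, C_2 ≅ Z^12.

∂_1: C_1 → C_0 maps an edge to its endpoints' difference, ∂[p,q] = q − p.
As a 7×18 matrix over Z this has rank 6, with invariant factors (1,1,1,1,1,1).

Boundary ∂_2: C_2 → C_1 sends each 2-simplex [p,q,r] to [q,r] − [p,r] + [p,q]. For instance
  ∂[0,2,4] = [2,4] − [0,4] + [0,2],
  ∂[2,4,5] = [4,5] − [2,5] + [2,4].
The 18×12 boundary matrix has rank 12 and Smith normal form diag(1,1,1,1,1,1,1,1,1,1,1,2).

Computing H_k = (kernel of ∂_k) / (image of ∂_{k+1}):

  H_0: rank C_0 − rank ∂_1 = 7 − 6 = 1, and the invariant factors of ∂_1 are all 1, so H_0 = Z.

H_0 ≅ Z.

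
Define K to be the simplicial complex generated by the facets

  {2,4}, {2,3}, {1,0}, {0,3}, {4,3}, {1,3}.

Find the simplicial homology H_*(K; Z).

Fix the vertex order 0 < 1 < 2 < 3 < 4 and write every simplex with vertices in increasing order. Then dim K = 1 and the simplices of K are:

  0-simplices (5): [0], [1], [2], [3], [4]
  1-simplices (6): [0,1], [0,3], [1,3], [2,3], [2,4], [3,4]

giving chain groups C_0 ≅ Z^5, C_1 ≅ Z^6.

Boundary ∂_1: C_1 → C_0 sends each edge [p,q] (with p < q) to q − p. For instance
  ∂[2,4] = [4] − [2].
As a 5×6 matrix over Z this has rank 4, with invariant factors (1,1,1,1).

Now H_k = ker ∂_k / im ∂_{k+1}, so:

  H_0: rank C_0 − rank ∂_1 = 5 − 4 = 1, and the invariant factors of ∂_1 are all 1, so H_0 ≅ Z.
  H_1: rank ker ∂_1 − rank ∂_2 = (6 − 4) − 0 = 2, and there is no ∂_2, so H_1 ≅ Z^2.

H_0 ≅ Z,  H_1 ≅ Z^2.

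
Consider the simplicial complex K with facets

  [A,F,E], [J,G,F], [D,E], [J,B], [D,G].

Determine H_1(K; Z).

K has 7 vertices, 9 edges, 2 triangles.
rank ∂_1 = 6, rank ∂_2 = 2 ⇒ b_1 = 9 − 6 − 2 = 1; all invariant factors of ∂_2 are 1 so no torsion. So H_1 = Z.

H_1 ≅ Z.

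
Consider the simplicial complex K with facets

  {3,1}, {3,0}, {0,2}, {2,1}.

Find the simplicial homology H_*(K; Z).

Take the total order 0 < 1 < 2 < 3 on the vertex set. Then K (dimension 1) consists of the simplices:

  0-simplices (4): [0], [1], [2], [3]
  1-simplices (4): [0,2], [0,3], [1,2], [1,3]

giving chain groups C_0 ≅ Z^4, C_1 ≅ Z^4.

The boundary map ∂_1: C_1 → C_0 is given by ∂[p,q] = [q] − [p].
The resulting 4×4 matrix has rank 3, and its Smith normal form has invariant factors (1,1,1).

Computing H_k = (kernel of ∂_k) / (image of ∂_{k+1}):

  H_0: rank C_0 − rank ∂_1 = 4 − 3 = 1, and the invariant factors of ∂_1 are all 1, so H_0 ≅ Z.
  H_1: rank ker ∂_1 − rank ∂_2 = (4 − 3) − 0 = 1, and there is no ∂_2, so H_1 ≅ Z.

H_0 = Z,  H_1 = Z.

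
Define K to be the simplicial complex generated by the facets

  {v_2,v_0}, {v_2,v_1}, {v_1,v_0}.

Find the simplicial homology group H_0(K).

Fix the vertex order v_0 < v_1 < v_2 and write every simplex with vertices in increasing order. Then dim K = 1 and the simplices of K are:

  0-simplices (3): [v_0], [v_1], [v_2]
  1-simplices (3): [v_0,v_1], [v_0,v_2], [v_1,v_2]

giving chain groups C_0 ≅ Z^3, C_1 ≅ Z^3.

The boundary map ∂_1: C_1 → C_0 maps an edge to its endpoints' difference, ∂[p,q] = q − p. For instance
  ∂[v_1,v_2] = [v_2] − [v_1].
The resulting 3×3 matrix has rank 2, and its Smith normal form has invariant factors (1,1).

Computing H_k = (kernel of ∂_k) / (image of ∂_{k+1}):

  H_0: rank C_0 − rank ∂_1 = 3 − 2 = 1, and the invariant factors of ∂_1 are all 1, so H_0 ≅ Z.

H_0 ≅ Z.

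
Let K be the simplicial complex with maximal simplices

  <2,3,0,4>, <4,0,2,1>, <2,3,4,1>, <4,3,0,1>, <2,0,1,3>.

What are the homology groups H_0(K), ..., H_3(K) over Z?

H_0 = Z,  H_1 = 0,  H_2 = 0,  H_3 = Z.

We work with the vertex ordering 0 < 1 < 2 < 3 < 4. The simplices of K, each written with vertices in increasing order, are:

  0-simplices (5): [0], [1], [2], [3], [4]
  1-simplices (10): [0,1], [0,2], [0,3], [0,4], [1,2], [1,3], [1,4], [2,3], [2,4], [3,4]
  2-simplices (10): [0,1,2], [0,1,3], [0,1,4], [0,2,3], [0,2,4], [0,3,4], [1,2,3], [1,2,4], [1,3,4], [2,3,4]
  3-simplices (5): [0,1,2,3], [0,1,2,4], [0,1,3,4], [0,2,3,4], [1,2,3,4]

Hence C_0 ≅ Z^5, C_1 ≅ Z^10, C_2 ≅ Z^10, C_3 ≅ Z^5.

Boundary ∂_1: C_1 → C_0 sends each edge [p,q] (with p < q) to q − p.
The 5×10 boundary matrix has rank 4 and Smith normal form diag(1,1,1,1).

∂_2: C_2 → C_1 maps a triangle to the signed sum of its edges. For instance
  ∂[0,1,3] = [1,3] − [0,3] + [0,1],
  ∂[0,2,4] = [2,4] − [0,4] + [0,2].
As a 10×10 matrix over Z this has rank 6, with invariant factors (1,1,1,1,1,1).

The boundary map ∂_3: C_3 → C_2 sends each 3-simplex σ to the alternating sum Σ_i (−1)^i (σ with its i-th vertex removed). For instance
  ∂[0,2,3,4] = [2,3,4] − [0,3,4] + [0,2,4] − [0,2,3],
  ∂[0,1,2,4] = [1,2,4] − [0,2,4] + [0,1,4] − [0,1,2].
This gives a 10×5 integer matrix of rank 4; reducing to Smith normal form yields diagonal entries (1,1,1,1).

Reading off H_k = ker ∂_k / im ∂_{k+1}:

  H_0: rank C_0 − rank ∂_1 = 5 − 4 = 1, and the invariant factors of ∂_1 are all 1, so H_0 ≅ Z.
  H_1: rank ker ∂_1 − rank ∂_2 = (10 − 4) − 6 = 0, and the invariant factors of ∂_2 are all 1, so H_1 ≅ 0.
  H_2: rank ker ∂_2 − rank ∂_3 = (10 − 6) − 4 = 0, and the invariant factors of ∂_3 are all 1, so H_2 ≅ 0.
  H_3: rank ker ∂_3 − rank ∂_4 = (5 − 4) − 0 = 1, and there is no ∂_4, so H_3 ≅ Z.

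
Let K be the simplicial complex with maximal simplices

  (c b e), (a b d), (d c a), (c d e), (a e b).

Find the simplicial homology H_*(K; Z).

Order the vertices as a < b < c < d < e. Listing each simplex with vertices in this order, K has dimension 2 with simplices:

  0-simplices (5): a, b, c, d, e
  1-simplices (10): ab, ac, ad, ae, bc, bd, be, cd, ce, de
  2-simplices (5): abd, abe, acd, bce, cde

so the chain groups are C_0 ≅ Z^5, C_1 ≅ Z^10, C_2 ≅ Z^5.

∂_1: C_1 → C_0 is given by ∂[p,q] = [q] − [p]. For instance
  ∂cd = d − c.
This gives a 5×10 integer matrix of rank 4; reducing to Smith normal form yields diagonal entries (1,1,1,1).

Boundary ∂_2: C_2 → C_1 maps a triangle to the signed sum of its edges. For instance
  ∂bce = ce − be + bc,
  ∂abe = be − ae + ab.
The resulting 10×5 matrix has rank 5, and its Smith normal form has invariant factors (1,1,1,1,1).

Computing H_k = (kernel of ∂_k) / (image of ∂_{k+1}):

  H_0: rank C_0 − rank ∂_1 = 5 − 4 = 1, and the invariant factors of ∂_1 are all 1, so H_0 ≅ Z.
  H_1: rank ker ∂_1 − rank ∂_2 = (10 − 4) − 5 = 1, and the invariant factors of ∂_2 are all 1, so H_1 ≅ Z.
  H_2: rank ker ∂_2 − rank ∂_3 = (5 − 5) − 0 = 0, and there is no ∂_3, so H_2 ≅ 0.

(K is a triangulation of the Möbius band.)

H_0 ≅ Z,  H_1 ≅ Z,  H_2 = 0.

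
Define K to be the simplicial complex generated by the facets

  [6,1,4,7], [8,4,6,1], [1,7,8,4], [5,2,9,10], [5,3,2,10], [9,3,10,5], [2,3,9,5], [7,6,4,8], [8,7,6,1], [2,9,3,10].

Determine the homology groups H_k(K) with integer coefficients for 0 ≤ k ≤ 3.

H_0 ≅ Z^2,  H_1 = 0,  H_2 = 0,  H_3 ≅ Z^2.

Take the total order 1 < 2 < 3 < 4 < 5 < 6 < 7 < 8 < 9 < 10 on the vertex set. Then K (dimension 3) consists of the simplices:

  0-simplices (10): [1], [2], [3], [4], [5], [6], [7], [8], [9], [10]
  1-simplices (20): [1,4], [1,6], [1,7], [1,8], [2,3], [2,5], [2,9], [2,10], [3,5], [3,9], [3,10], [4,6], [4,7], [4,8], [5,9], [5,10], [6,7], [6,8], [7,8], [9,10]
  2-simplices (20): (20 of them)
  3-simplices (10): [1,4,6,7], [1,4,6,8], [1,4,7,8], [1,6,7,8], [2,3,5,9], [2,3,5,10], [2,3,9,10], [2,5,9,10], [3,5,9,10], [4,6,7,8]

Hence C_0 ≅ Z^10, C_1 ≅ Z^20, C_2 ≅ Z^20, C_3 ≅ Z^10.

∂_1: C_1 → C_0 sends each edge [p,q] (with p < q) to q − p.
This gives a 10×20 integer matrix of rank 8; reducing to Smith normal form yields diagonal entries (1,1,1,1,1,1,1,1).

∂_2: C_2 → C_1 sends each 2-simplex [p,q,r] to [q,r] − [p,r] + [p,q]. For instance
  ∂[6,7,8] = [7,8] − [6,8] + [6,7],
  ∂[1,4,7] = [4,7] − [1,7] + [1,4].
The resulting 20×20 matrix has rank 12, and its Smith normal form has invariant factors (1,1,1,1,1,1,1,1,1,1,1,1).

Boundary ∂_3: C_3 → C_2 sends each 3-simplex σ to the alternating sum Σ_i (−1)^i (σ with its i-th vertex removed). For instance
  ∂[1,4,6,8] = [4,6,8] − [1,6,8] + [1,4,8] − [1,4,6],
  ∂[1,4,7,8] = [4,7,8] − [1,7,8] + [1,4,8] − [1,4,7].
The resulting 20×10 matrix has rank 8, and its Smith normal form has invariant factors (1,1,1,1,1,1,1,1).

Now H_k = ker ∂_k / im ∂_{k+1}, so:

  H_0: rank C_0 − rank ∂_1 = 10 − 8 = 2, and the invariant factors of ∂_1 are all 1, so H_0 ≅ Z^2.
  H_1: rank ker ∂_1 − rank ∂_2 = (20 − 8) − 12 = 0, and the invariant factors of ∂_2 are all 1, so H_1 ≅ 0.
  H_2: rank ker ∂_2 − rank ∂_3 = (20 − 12) − 8 = 0, and the invariant factors of ∂_3 are all 1, so H_2 ≅ 0.
  H_3: rank ker ∂_3 − rank ∂_4 = (10 − 8) − 0 = 2, and there is no ∂_4, so H_3 ≅ Z^2.

As a check, the Euler characteristic is 10 − 20 + 20 − 10 = 0, which agrees with 2 − 0 + 0 − 2 = 0.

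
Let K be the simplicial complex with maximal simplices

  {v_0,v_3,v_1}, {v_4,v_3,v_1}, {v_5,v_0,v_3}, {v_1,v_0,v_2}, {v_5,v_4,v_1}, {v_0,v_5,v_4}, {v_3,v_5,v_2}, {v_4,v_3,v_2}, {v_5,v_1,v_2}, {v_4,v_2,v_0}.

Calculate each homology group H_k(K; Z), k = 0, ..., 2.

K has 6 vertices, 15 edges, 10 triangles.
rank ∂_0 = 0, rank ∂_1 = 5 ⇒ b_0 = 6 − 0 − 5 = 1; all invariant factors of ∂_1 are 1 so no torsion. So H_0 = Z.
rank ∂_1 = 5, rank ∂_2 = 10 ⇒ b_1 = 15 − 5 − 10 = 0; ∂_2 has invariant factor(s) [2] giving torsion. So H_1 = Z/2Z.
rank ∂_2 = 10, rank ∂_3 = 0 ⇒ b_2 = 10 − 10 − 0 = 0. So H_2 = 0.

H_0 ≅ Z,  H_1 ≅ Z/2Z,  H_2 = 0.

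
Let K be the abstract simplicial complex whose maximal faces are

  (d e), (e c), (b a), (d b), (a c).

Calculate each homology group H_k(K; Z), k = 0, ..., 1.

K has 5 vertices, 5 edges.
rank ∂_0 = 0, rank ∂_1 = 4 ⇒ b_0 = 5 − 0 − 4 = 1; all invariant factors of ∂_1 are 1 so no torsion. So H_0 = Z.
rank ∂_1 = 4, rank ∂_2 = 0 ⇒ b_1 = 5 − 4 − 0 = 1. So H_1 = Z.

H_0 ≅ Z,  H_1 ≅ Z.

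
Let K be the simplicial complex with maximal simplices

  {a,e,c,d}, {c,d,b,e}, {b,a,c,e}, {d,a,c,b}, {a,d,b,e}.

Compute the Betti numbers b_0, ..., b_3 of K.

Fix the vertex order a < b < c < d < e and write every simplex with vertices in increasing order. Then dim K = 3 and the simplices of K are:

  0-simplices (5): a, b, c, d, e
  1-simplices (10): ab, ac, ad, ae, bc, bd, be, cd, ce, de
  2-simplices (10): abc, abd, abe, acd, ace, ade, bcd, bce, bde, cde
  3-simplices (5): abcd, abce, abde, acde, bcde

so the chain groups are C_0 ≅ Z^5, C_1 ≅ Z^10, C_2 ≅ Z^10, C_3 ≅ Z^5.

Boundary ∂_1: C_1 → C_0 sends each edge [p,q] (with p < q) to q − p.
The 5×10 boundary matrix has rank 4 and Smith normal form diag(1,1,1,1).

Boundary ∂_2: C_2 → C_1 acts by ∂[p,q,r] = [q,r] − [p,r] + [p,q]. For instance
  ∂abe = be − ae + ab,
  ∂bce = ce − be + bc.
As a 10×10 matrix over Z this has rank 6, with invariant factors (1,1,1,1,1,1).

The boundary map ∂_3: C_3 → C_2 sends each 3-simplex σ to the alternating sum Σ_i (−1)^i (σ with its i-th vertex removed). For instance
  ∂bcde = cde − bde + bce − bcd,
  ∂abcd = bcd − acd + abd − abc.
The resulting 10×5 matrix has rank 4, and its Smith normal form has invariant factors (1,1,1,1).

From H_k ≅ ker(∂_k) / im(∂_{k+1}) we obtain:

  H_0: rank C_0 − rank ∂_1 = 5 − 4 = 1, and the invariant factors of ∂_1 are all 1, so H_0 ≅ Z.
  H_1: rank ker ∂_1 − rank ∂_2 = (10 − 4) − 6 = 0, and the invariant factors of ∂_2 are all 1, so H_1 ≅ 0.
  H_2: rank ker ∂_2 − rank ∂_3 = (10 − 6) − 4 = 0, and the invariant factors of ∂_3 are all 1, so H_2 ≅ 0.
  H_3: rank ker ∂_3 − rank ∂_4 = (5 − 4) − 0 = 1, and there is no ∂_4, so H_3 ≅ Z.

Hence the Betti numbers are b_0 = 1, b_1 = 0, b_2 = 0, b_3 = 1.

b_0 = 1, b_1 = 0, b_2 = 0, b_3 = 1.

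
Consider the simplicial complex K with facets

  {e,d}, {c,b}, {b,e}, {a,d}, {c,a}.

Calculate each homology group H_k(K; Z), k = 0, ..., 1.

H_0 = Z,  H_1 = Z.

Take the total order a < b < c < d < e on the vertex set. Then K (dimension 1) consists of the simplices:

  0-simplices (5): a, b, c, d, e
  1-simplices (5): ac, ad, bc, be, de

Hence C_0 ≅ Z^5, C_1 ≅ Z^5.

The boundary map ∂_1: C_1 → C_0 maps an edge to its endpoints' difference, ∂[p,q] = q − p.
The resulting 5×5 matrix has rank 4, and its Smith normal form has invariant factors (1,1,1,1).

From H_k ≅ ker(∂_k) / im(∂_{k+1}) we obtain:

  H_0: rank C_0 − rank ∂_1 = 5 − 4 = 1, and the invariant factors of ∂_1 are all 1, so H_0 ≅ Z.
  H_1: rank ker ∂_1 − rank ∂_2 = (5 − 4) − 0 = 1, and there is no ∂_2, so H_1 ≅ Z.

As a check, the Euler characteristic is 5 − 5 = 0, which agrees with 1 − 1 = 0.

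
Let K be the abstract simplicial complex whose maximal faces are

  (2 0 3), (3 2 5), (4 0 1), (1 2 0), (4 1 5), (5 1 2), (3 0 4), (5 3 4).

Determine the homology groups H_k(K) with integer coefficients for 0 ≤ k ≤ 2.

We work with the vertex ordering 0 < 1 < 2 < 3 < 4 < 5. The simplices of K, each written with vertices in increasing order, are:

  0-simplices (6): [0], [1], [2], [3], [4], [5]
  1-simplices (12): [0,1], [0,2], [0,3], [0,4], [1,2], [1,4], [1,5], [2,3], [2,5], [3,4], [3,5], [4,5]
  2-simplices (8): [0,1,2], [0,1,4], [0,2,3], [0,3,4], [1,2,5], [1,4,5], [2,3,5], [3,4,5]

giving chain groups C_0 ≅ Z^6, C_1 ≅ Z^12, C_2 ≅ Z^8.

Boundary ∂_1: C_1 → C_0 is given by ∂[p,q] = [q] − [p].
As a 6×12 matrix over Z this has rank 5, with invariant factors (1,1,1,1,1).

Boundary ∂_2: C_2 → C_1 maps a triangle to the signed sum of its edges. For instance
  ∂[0,2,3] = [2,3] − [0,3] + [0,2],
  ∂[0,1,2] = [1,2] − [0,2] + [0,1].
The resulting 12×8 matrix has rank 7, and its Smith normal form has invariant factors (1,1,1,1,1,1,1).

From H_k ≅ ker(∂_k) / im(∂_{k+1}) we obtain:

  H_0: rank C_0 − rank ∂_1 = 6 − 5 = 1, and the invariant factors of ∂_1 are all 1, so H_0 = Z.
  H_1: rank ker ∂_1 − rank ∂_2 = (12 − 5) − 7 = 0, and the invariant factors of ∂_2 are all 1, so H_1 = 0.
  H_2: rank ker ∂_2 − rank ∂_3 = (8 − 7) − 0 = 1, and there is no ∂_3, so H_2 = Z.

(K is a triangulation of the 2-sphere S^2.)

H_0 = Z,  H_1 = 0,  H_2 = Z.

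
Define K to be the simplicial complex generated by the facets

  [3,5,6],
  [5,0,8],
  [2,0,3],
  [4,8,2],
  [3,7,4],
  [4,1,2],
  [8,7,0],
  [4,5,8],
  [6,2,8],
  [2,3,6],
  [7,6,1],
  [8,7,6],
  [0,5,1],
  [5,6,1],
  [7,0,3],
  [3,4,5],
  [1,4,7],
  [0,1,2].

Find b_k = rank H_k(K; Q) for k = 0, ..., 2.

Fix the vertex order 0 < 1 < 2 < 3 < 4 < 5 < 6 < 7 < 8 and write every simplex with vertices in increasing order. Then dim K = 2 and the simplices of K are:

  0-simplices (9): [0], [1], [2], [3], [4], [5], [6], [7], [8]
  1-simplices (27): (27 of them)
  2-simplices (18): [0,1,2], [0,1,5], [0,2,3], [0,3,7], [0,5,8], [0,7,8], [1,2,4], [1,4,7], [1,5,6], [1,6,7], [2,3,6], [2,4,8], [2,6,8], [3,4,5], [3,4,7], [3,5,6], [4,5,8], [6,7,8]

Hence C_0 ≅ Z^9, C_1 ≅ Z^27, C_2 ≅ Z^18.

∂_1: C_1 → C_0 is given by ∂[p,q] = [q] − [p].
As a 9×27 matrix over Z this has rank 8, with invariant factors (1,1,1,1,1,1,1,1).

The boundary map ∂_2: C_2 → C_1 sends each 2-simplex [p,q,r] to [q,r] − [p,r] + [p,q]. For instance
  ∂[1,2,4] = [2,4] − [1,4] + [1,2],
  ∂[3,5,6] = [5,6] − [3,6] + [3,5].
As a 27×18 matrix over Z this has rank 17, with invariant factors (1,1,1,1,1,1,1,1,1,1,1,1,1,1,1,1,1).

Reading off H_k = ker ∂_k / im ∂_{k+1}:

  H_0: rank C_0 − rank ∂_1 = 9 − 8 = 1, and the invariant factors of ∂_1 are all 1, so H_0 ≅ Z.
  H_1: rank ker ∂_1 − rank ∂_2 = (27 − 8) − 17 = 2, and the invariant factors of ∂_2 are all 1, so H_1 ≅ Z^2.
  H_2: rank ker ∂_2 − rank ∂_3 = (18 − 17) − 0 = 1, and there is no ∂_3, so H_2 ≅ Z.

Hence the Betti numbers are b_0 = 1, b_1 = 2, b_2 = 1.

b_0 = 1, b_1 = 2, b_2 = 1.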